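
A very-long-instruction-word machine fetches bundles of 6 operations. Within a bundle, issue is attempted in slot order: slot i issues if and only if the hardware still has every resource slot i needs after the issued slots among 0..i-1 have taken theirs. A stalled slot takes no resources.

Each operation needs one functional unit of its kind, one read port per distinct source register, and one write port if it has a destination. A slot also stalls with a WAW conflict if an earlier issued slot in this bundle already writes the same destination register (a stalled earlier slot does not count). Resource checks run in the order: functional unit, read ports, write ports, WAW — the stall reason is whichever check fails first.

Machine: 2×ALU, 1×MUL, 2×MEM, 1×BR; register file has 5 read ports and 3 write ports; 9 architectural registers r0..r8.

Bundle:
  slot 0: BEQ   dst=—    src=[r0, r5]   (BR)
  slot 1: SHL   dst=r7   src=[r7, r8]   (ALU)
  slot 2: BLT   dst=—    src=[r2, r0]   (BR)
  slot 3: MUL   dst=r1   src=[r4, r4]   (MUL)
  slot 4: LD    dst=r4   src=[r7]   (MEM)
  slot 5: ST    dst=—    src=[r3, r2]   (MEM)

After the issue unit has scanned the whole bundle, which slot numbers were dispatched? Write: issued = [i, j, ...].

issued = [0, 1, 3]

  0. BR ⇒ go  {2A/1Mu/2Ld/0B | 3r 3w}
  1. ALU→r7 ⇒ go  {1A/1Mu/2Ld/0B | 1r 2w}
  2. BR ⇒ no(FU)  {1A/1Mu/2Ld/0B | 1r 2w}
  3. MUL→r1 ⇒ go  {1A/0Mu/2Ld/0B | 0r 1w}
  4. MEM→r4 ⇒ no(RD_PORT)  {1A/0Mu/2Ld/0B | 0r 1w}
  5. MEM ⇒ no(RD_PORT)  {1A/0Mu/2Ld/0B | 0r 1w}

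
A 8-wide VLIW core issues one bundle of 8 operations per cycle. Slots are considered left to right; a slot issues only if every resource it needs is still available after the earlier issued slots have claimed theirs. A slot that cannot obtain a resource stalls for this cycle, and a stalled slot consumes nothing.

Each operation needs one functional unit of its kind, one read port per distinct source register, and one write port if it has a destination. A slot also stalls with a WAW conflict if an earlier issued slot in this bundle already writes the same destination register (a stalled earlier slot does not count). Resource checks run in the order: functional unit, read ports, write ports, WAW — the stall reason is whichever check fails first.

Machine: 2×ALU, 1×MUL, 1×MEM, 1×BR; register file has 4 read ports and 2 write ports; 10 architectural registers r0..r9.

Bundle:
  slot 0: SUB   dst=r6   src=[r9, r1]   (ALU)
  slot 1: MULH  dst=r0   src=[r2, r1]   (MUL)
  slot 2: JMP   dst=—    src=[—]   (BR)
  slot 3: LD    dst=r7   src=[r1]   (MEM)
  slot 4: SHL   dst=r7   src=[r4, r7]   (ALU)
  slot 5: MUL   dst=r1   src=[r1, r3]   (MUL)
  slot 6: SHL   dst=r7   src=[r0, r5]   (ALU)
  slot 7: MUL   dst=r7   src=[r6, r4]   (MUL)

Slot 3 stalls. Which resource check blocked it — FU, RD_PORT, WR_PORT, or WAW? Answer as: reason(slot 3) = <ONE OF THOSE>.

reason(slot 3) = RD_PORT

  0. ALU→r6 ⇒ go  {1A/1Mu/1Ld/1B | 2r 1w}
  1. MUL→r0 ⇒ go  {1A/0Mu/1Ld/1B | 0r 0w}
  2. BR ⇒ go  {1A/0Mu/1Ld/0B | 0r 0w}
  3. MEM→r7 ⇒ no(RD_PORT)  {1A/0Mu/1Ld/0B | 0r 0w}
  4. ALU→r7 ⇒ no(RD_PORT)  {1A/0Mu/1Ld/0B | 0r 0w}
  5. MUL→r1 ⇒ no(FU)  {1A/0Mu/1Ld/0B | 0r 0w}
  6. ALU→r7 ⇒ no(RD_PORT)  {1A/0Mu/1Ld/0B | 0r 0w}
  7. MUL→r7 ⇒ no(FU)  {1A/0Mu/1Ld/0B | 0r 0w}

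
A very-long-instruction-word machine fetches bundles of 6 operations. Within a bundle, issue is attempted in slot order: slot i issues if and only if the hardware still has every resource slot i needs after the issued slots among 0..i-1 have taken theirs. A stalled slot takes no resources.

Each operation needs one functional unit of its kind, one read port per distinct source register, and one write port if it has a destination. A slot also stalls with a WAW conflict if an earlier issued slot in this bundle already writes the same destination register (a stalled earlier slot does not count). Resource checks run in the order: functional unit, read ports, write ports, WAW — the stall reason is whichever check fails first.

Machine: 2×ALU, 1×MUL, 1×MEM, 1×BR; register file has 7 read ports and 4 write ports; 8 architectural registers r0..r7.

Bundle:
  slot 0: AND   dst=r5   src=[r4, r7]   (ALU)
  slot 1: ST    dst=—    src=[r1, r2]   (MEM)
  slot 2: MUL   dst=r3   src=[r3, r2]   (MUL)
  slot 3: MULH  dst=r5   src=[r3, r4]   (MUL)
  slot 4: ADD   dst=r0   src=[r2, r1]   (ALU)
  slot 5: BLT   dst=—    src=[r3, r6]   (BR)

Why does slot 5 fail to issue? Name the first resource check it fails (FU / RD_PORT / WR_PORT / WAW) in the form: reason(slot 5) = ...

reason(slot 5) = RD_PORT

  0. ALU→r5 ⇒ go  {1A/1Mu/1Ld/1B | 5r 3w}
  1. MEM ⇒ go  {1A/1Mu/0Ld/1B | 3r 3w}
  2. MUL→r3 ⇒ go  {1A/0Mu/0Ld/1B | 1r 2w}
  3. MUL→r5 ⇒ no(FU)  {1A/0Mu/0Ld/1B | 1r 2w}
  4. ALU→r0 ⇒ no(RD_PORT)  {1A/0Mu/0Ld/1B | 1r 2w}
  5. BR ⇒ no(RD_PORT)  {1A/0Mu/0Ld/1B | 1r 2w}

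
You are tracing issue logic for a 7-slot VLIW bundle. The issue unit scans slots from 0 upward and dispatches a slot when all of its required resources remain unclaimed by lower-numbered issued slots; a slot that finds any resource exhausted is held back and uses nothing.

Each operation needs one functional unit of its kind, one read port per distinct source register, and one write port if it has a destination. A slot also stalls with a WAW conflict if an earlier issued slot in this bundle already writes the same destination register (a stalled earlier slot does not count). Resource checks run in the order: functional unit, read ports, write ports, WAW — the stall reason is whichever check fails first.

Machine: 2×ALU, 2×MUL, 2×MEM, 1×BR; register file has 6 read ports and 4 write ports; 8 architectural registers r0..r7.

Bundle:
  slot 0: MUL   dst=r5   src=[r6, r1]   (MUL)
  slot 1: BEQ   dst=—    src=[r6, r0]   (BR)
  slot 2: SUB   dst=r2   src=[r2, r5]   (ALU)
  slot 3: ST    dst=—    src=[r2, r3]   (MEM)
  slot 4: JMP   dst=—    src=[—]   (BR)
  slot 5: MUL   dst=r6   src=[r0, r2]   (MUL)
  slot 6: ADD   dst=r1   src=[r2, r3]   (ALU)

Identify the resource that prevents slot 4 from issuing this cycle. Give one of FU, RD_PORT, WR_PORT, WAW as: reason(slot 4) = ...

reason(slot 4) = FU

[0] MUL needs rd=2 wr=1: ok; after: ALU=2 MUL=1 MEM=2 BR=1, R=4, W=3
[1] BR needs rd=2 wr=0: ok; after: ALU=2 MUL=1 MEM=2 BR=0, R=2, W=3
[2] ALU needs rd=2 wr=1: ok; after: ALU=1 MUL=1 MEM=2 BR=0, R=0, W=2
[3] MEM needs rd=2 wr=0: RD_PORT; after: ALU=1 MUL=1 MEM=2 BR=0, R=0, W=2
[4] BR needs rd=0 wr=0: FU; after: ALU=1 MUL=1 MEM=2 BR=0, R=0, W=2
[5] MUL needs rd=2 wr=1: RD_PORT; after: ALU=1 MUL=1 MEM=2 BR=0, R=0, W=2
[6] ALU needs rd=2 wr=1: RD_PORT; after: ALU=1 MUL=1 MEM=2 BR=0, R=0, W=2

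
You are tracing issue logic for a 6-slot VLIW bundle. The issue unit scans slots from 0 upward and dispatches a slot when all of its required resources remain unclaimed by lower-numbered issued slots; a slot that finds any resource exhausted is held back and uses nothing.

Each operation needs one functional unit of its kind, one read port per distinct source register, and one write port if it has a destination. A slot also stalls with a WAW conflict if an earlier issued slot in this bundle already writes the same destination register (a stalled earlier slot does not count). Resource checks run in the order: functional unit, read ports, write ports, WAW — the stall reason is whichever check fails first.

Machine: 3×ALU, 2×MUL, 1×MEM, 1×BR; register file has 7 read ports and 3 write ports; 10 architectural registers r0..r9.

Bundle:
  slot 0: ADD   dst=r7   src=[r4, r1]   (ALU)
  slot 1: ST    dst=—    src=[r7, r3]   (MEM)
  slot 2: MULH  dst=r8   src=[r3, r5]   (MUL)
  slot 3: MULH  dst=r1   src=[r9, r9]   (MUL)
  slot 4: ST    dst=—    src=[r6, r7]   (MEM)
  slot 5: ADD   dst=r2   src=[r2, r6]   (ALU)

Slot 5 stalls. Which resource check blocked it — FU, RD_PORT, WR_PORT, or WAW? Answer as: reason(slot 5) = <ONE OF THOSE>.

  0. ALU→r7 ⇒ go  {2A/2Mu/1Ld/1B | 5r 2w}
  1. MEM ⇒ go  {2A/2Mu/0Ld/1B | 3r 2w}
  2. MUL→r8 ⇒ go  {2A/1Mu/0Ld/1B | 1r 1w}
  3. MUL→r1 ⇒ go  {2A/0Mu/0Ld/1B | 0r 0w}
  4. MEM ⇒ no(FU)  {2A/0Mu/0Ld/1B | 0r 0w}
  5. ALU→r2 ⇒ no(RD_PORT)  {2A/0Mu/0Ld/1B | 0r 0w}

reason(slot 5) = RD_PORT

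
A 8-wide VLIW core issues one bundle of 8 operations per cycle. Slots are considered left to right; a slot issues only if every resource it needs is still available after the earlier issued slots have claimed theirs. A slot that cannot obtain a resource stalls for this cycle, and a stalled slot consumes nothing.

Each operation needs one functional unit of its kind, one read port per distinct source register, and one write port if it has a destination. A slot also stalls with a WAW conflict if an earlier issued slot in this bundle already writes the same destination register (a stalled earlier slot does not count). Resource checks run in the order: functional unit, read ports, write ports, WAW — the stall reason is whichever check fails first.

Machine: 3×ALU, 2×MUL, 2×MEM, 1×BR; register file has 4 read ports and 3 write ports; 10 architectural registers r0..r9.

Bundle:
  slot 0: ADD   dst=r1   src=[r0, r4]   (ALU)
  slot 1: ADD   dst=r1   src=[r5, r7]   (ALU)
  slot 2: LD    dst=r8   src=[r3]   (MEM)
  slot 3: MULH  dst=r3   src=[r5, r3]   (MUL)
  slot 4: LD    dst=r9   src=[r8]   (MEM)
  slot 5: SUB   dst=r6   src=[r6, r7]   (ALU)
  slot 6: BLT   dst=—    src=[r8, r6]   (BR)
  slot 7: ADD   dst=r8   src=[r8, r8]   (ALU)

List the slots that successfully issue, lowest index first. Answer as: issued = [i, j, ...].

issued = [0, 2, 4]

#0 ALU src=r0,r4 dispatched  <A:2 Mu:2 Ld:2 B:1 rd:2 wr:2>
#1 ALU src=r5,r7 held:WAW  <A:2 Mu:2 Ld:2 B:1 rd:2 wr:2>
#2 MEM src=r3 dispatched  <A:2 Mu:2 Ld:1 B:1 rd:1 wr:1>
#3 MUL src=r5,r3 held:RD_PORT  <A:2 Mu:2 Ld:1 B:1 rd:1 wr:1>
#4 MEM src=r8 dispatched  <A:2 Mu:2 Ld:0 B:1 rd:0 wr:0>
#5 ALU src=r6,r7 held:RD_PORT  <A:2 Mu:2 Ld:0 B:1 rd:0 wr:0>
#6 BR src=r8,r6 held:RD_PORT  <A:2 Mu:2 Ld:0 B:1 rd:0 wr:0>
#7 ALU src=r8,r8 held:RD_PORT  <A:2 Mu:2 Ld:0 B:1 rd:0 wr:0>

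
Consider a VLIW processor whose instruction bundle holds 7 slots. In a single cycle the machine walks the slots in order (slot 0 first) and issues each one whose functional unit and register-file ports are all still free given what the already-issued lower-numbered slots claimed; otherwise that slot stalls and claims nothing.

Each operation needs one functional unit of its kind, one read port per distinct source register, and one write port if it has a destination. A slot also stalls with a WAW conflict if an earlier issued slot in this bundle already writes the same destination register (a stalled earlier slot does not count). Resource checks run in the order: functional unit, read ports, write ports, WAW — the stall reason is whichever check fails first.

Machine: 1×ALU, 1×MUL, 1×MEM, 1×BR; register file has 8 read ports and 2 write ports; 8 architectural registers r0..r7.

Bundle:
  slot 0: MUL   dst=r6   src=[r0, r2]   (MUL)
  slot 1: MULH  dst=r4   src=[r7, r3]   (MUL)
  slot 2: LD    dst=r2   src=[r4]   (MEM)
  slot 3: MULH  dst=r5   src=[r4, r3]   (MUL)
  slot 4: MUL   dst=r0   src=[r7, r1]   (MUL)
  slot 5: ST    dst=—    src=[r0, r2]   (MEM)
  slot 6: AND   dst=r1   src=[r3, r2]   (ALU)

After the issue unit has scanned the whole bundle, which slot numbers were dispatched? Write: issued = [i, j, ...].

slot 0 (MUL): ISSUE — free A1,Mu0,Ld1,B1 rp6 wp1
slot 1 (MUL): stall FU — free A1,Mu0,Ld1,B1 rp6 wp1
slot 2 (MEM): ISSUE — free A1,Mu0,Ld0,B1 rp5 wp0
slot 3 (MUL): stall FU — free A1,Mu0,Ld0,B1 rp5 wp0
slot 4 (MUL): stall FU — free A1,Mu0,Ld0,B1 rp5 wp0
slot 5 (MEM): stall FU — free A1,Mu0,Ld0,B1 rp5 wp0
slot 6 (ALU): stall WR_PORT — free A1,Mu0,Ld0,B1 rp5 wp0

issued = [0, 2]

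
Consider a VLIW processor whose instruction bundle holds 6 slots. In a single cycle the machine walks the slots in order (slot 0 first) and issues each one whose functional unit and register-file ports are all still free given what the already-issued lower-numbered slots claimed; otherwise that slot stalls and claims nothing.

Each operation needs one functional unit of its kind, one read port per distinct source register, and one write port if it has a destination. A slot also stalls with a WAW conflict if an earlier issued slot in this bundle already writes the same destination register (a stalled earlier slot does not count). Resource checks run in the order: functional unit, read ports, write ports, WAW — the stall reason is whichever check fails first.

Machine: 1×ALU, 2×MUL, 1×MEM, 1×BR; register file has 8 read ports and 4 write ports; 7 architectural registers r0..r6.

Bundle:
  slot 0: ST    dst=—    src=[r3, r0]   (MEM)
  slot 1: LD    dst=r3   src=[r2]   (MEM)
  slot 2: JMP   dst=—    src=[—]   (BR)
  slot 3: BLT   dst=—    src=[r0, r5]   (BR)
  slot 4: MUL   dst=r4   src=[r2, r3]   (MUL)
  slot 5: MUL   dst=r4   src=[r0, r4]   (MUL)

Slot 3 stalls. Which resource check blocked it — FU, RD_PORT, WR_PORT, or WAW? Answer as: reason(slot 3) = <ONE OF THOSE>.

reason(slot 3) = FU

[0] MEM needs rd=2 wr=0: ok; after: ALU=1 MUL=2 MEM=0 BR=1, R=6, W=4
[1] MEM needs rd=1 wr=1: FU; after: ALU=1 MUL=2 MEM=0 BR=1, R=6, W=4
[2] BR needs rd=0 wr=0: ok; after: ALU=1 MUL=2 MEM=0 BR=0, R=6, W=4
[3] BR needs rd=2 wr=0: FU; after: ALU=1 MUL=2 MEM=0 BR=0, R=6, W=4
[4] MUL needs rd=2 wr=1: ok; after: ALU=1 MUL=1 MEM=0 BR=0, R=4, W=3
[5] MUL needs rd=2 wr=1: WAW; after: ALU=1 MUL=1 MEM=0 BR=0, R=4, W=3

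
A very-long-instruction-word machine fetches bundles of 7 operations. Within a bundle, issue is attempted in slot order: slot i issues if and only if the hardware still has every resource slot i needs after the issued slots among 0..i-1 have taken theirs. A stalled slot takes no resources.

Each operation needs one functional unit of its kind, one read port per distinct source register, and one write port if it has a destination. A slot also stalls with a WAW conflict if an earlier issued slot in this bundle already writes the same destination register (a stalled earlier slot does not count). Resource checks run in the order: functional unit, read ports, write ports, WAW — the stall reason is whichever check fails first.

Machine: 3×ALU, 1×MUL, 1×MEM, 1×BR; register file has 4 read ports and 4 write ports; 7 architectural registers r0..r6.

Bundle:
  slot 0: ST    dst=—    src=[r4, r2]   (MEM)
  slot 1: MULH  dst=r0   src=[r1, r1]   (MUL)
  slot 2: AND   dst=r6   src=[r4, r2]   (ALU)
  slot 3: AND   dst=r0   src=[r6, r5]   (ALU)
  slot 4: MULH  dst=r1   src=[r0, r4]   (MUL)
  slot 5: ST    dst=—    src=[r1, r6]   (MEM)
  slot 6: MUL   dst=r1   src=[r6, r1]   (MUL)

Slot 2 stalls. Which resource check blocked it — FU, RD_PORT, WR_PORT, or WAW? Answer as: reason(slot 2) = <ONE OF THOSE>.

  0. MEM ⇒ go  {3A/1Mu/0Ld/1B | 2r 4w}
  1. MUL→r0 ⇒ go  {3A/0Mu/0Ld/1B | 1r 3w}
  2. ALU→r6 ⇒ no(RD_PORT)  {3A/0Mu/0Ld/1B | 1r 3w}
  3. ALU→r0 ⇒ no(RD_PORT)  {3A/0Mu/0Ld/1B | 1r 3w}
  4. MUL→r1 ⇒ no(FU)  {3A/0Mu/0Ld/1B | 1r 3w}
  5. MEM ⇒ no(FU)  {3A/0Mu/0Ld/1B | 1r 3w}
  6. MUL→r1 ⇒ no(FU)  {3A/0Mu/0Ld/1B | 1r 3w}

reason(slot 2) = RD_PORT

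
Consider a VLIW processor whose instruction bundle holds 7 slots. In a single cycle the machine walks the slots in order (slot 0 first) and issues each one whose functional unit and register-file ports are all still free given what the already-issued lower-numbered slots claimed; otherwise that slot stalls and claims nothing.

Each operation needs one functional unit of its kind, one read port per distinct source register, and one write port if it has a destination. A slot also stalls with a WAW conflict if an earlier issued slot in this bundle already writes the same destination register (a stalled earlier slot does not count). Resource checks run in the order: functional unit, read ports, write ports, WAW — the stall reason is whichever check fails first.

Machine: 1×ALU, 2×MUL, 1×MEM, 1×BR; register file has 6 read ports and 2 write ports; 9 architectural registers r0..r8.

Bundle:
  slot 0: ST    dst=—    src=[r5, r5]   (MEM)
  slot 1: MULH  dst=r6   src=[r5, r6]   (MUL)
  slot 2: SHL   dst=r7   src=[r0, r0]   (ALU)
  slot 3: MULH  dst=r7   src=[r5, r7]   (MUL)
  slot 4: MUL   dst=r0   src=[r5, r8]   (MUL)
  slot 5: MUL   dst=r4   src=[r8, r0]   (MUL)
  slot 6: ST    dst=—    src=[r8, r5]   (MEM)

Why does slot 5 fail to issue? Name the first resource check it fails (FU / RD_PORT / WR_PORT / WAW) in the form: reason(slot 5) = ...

reason(slot 5) = WR_PORT

[0] MEM needs rd=1 wr=0: ok; after: ALU=1 MUL=2 MEM=0 BR=1, R=5, W=2
[1] MUL needs rd=2 wr=1: ok; after: ALU=1 MUL=1 MEM=0 BR=1, R=3, W=1
[2] ALU needs rd=1 wr=1: ok; after: ALU=0 MUL=1 MEM=0 BR=1, R=2, W=0
[3] MUL needs rd=2 wr=1: WR_PORT; after: ALU=0 MUL=1 MEM=0 BR=1, R=2, W=0
[4] MUL needs rd=2 wr=1: WR_PORT; after: ALU=0 MUL=1 MEM=0 BR=1, R=2, W=0
[5] MUL needs rd=2 wr=1: WR_PORT; after: ALU=0 MUL=1 MEM=0 BR=1, R=2, W=0
[6] MEM needs rd=2 wr=0: FU; after: ALU=0 MUL=1 MEM=0 BR=1, R=2, W=0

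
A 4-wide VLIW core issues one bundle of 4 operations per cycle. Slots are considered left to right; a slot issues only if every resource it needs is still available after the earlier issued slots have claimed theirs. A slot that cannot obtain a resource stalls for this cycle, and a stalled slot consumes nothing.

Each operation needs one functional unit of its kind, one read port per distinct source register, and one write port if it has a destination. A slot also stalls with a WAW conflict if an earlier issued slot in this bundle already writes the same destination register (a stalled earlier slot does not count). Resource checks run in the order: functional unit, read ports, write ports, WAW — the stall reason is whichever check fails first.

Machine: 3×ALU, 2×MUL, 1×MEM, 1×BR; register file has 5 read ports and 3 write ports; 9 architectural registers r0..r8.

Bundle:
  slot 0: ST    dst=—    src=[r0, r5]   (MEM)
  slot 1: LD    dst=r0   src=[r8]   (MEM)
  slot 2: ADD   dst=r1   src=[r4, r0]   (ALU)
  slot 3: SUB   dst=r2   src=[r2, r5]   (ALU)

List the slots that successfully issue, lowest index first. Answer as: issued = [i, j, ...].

issued = [0, 2]

[0] MEM needs rd=2 wr=0: ok; after: ALU=3 MUL=2 MEM=0 BR=1, R=3, W=3
[1] MEM needs rd=1 wr=1: FU; after: ALU=3 MUL=2 MEM=0 BR=1, R=3, W=3
[2] ALU needs rd=2 wr=1: ok; after: ALU=2 MUL=2 MEM=0 BR=1, R=1, W=2
[3] ALU needs rd=2 wr=1: RD_PORT; after: ALU=2 MUL=2 MEM=0 BR=1, R=1, W=2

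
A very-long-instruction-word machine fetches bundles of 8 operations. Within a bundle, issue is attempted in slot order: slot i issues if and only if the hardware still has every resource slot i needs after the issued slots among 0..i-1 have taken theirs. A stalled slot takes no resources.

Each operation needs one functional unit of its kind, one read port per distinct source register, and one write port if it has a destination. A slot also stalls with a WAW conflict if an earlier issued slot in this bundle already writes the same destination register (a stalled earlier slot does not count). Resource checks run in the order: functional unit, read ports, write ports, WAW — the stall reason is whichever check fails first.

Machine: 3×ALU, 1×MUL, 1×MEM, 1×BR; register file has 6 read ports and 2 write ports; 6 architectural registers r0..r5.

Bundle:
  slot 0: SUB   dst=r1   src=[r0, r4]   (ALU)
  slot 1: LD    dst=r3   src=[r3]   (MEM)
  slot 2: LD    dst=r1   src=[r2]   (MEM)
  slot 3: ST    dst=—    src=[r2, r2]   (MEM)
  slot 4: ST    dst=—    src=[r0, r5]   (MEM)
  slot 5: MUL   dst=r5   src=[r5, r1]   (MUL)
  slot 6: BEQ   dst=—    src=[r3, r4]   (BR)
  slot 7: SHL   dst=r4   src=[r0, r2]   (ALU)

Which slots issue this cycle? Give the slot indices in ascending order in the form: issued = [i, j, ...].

(0) want 1×ALU +2rd +1wr — yes → AL2|MU1|ME1|BR1|rd4|wr1
(1) want 1×MEM +1rd +1wr — yes → AL2|MU1|ME0|BR1|rd3|wr0
(2) want 1×MEM +1rd +1wr — FU → AL2|MU1|ME0|BR1|rd3|wr0
(3) want 1×MEM +1rd +0wr — FU → AL2|MU1|ME0|BR1|rd3|wr0
(4) want 1×MEM +2rd +0wr — FU → AL2|MU1|ME0|BR1|rd3|wr0
(5) want 1×MUL +2rd +1wr — WR_PORT → AL2|MU1|ME0|BR1|rd3|wr0
(6) want 1×BR +2rd +0wr — yes → AL2|MU1|ME0|BR0|rd1|wr0
(7) want 1×ALU +2rd +1wr — RD_PORT → AL2|MU1|ME0|BR0|rd1|wr0

issued = [0, 1, 6]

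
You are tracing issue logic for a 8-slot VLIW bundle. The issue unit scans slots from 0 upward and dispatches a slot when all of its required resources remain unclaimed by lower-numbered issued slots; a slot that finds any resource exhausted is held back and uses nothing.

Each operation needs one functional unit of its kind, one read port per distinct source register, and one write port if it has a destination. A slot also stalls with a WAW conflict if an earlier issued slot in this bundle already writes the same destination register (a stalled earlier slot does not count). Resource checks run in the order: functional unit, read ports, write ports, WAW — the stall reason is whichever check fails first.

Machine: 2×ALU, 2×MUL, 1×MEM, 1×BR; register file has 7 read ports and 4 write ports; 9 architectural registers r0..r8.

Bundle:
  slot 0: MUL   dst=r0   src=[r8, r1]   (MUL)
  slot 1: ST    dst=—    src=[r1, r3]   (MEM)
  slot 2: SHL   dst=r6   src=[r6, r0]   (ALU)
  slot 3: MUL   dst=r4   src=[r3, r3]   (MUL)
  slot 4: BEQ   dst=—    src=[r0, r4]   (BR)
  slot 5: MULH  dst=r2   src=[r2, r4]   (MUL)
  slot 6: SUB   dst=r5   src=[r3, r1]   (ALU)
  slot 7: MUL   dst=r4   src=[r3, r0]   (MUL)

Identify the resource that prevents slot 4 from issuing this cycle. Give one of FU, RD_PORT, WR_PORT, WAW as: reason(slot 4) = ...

reason(slot 4) = RD_PORT

(0) want 1×MUL +2rd +1wr — yes → AL2|MU1|ME1|BR1|rd5|wr3
(1) want 1×MEM +2rd +0wr — yes → AL2|MU1|ME0|BR1|rd3|wr3
(2) want 1×ALU +2rd +1wr — yes → AL1|MU1|ME0|BR1|rd1|wr2
(3) want 1×MUL +1rd +1wr — yes → AL1|MU0|ME0|BR1|rd0|wr1
(4) want 1×BR +2rd +0wr — RD_PORT → AL1|MU0|ME0|BR1|rd0|wr1
(5) want 1×MUL +2rd +1wr — FU → AL1|MU0|ME0|BR1|rd0|wr1
(6) want 1×ALU +2rd +1wr — RD_PORT → AL1|MU0|ME0|BR1|rd0|wr1
(7) want 1×MUL +2rd +1wr — FU → AL1|MU0|ME0|BR1|rd0|wr1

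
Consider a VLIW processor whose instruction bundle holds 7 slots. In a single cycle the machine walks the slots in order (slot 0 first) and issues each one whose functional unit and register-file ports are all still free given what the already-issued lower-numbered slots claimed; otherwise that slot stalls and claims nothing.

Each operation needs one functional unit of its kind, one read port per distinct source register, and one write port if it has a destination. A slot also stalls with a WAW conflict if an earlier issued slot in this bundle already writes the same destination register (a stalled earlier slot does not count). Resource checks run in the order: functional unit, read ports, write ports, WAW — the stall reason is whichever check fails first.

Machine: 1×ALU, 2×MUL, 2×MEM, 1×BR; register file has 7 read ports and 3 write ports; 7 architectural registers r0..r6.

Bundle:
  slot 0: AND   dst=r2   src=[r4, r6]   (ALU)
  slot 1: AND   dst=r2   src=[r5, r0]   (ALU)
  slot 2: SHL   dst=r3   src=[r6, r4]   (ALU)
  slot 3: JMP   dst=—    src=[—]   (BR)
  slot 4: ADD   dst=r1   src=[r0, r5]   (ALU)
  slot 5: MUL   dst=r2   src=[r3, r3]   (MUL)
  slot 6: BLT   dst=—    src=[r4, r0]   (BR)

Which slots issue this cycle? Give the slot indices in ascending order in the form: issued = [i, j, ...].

[0] ALU needs rd=2 wr=1: ok; after: ALU=0 MUL=2 MEM=2 BR=1, R=5, W=2
[1] ALU needs rd=2 wr=1: FU; after: ALU=0 MUL=2 MEM=2 BR=1, R=5, W=2
[2] ALU needs rd=2 wr=1: FU; after: ALU=0 MUL=2 MEM=2 BR=1, R=5, W=2
[3] BR needs rd=0 wr=0: ok; after: ALU=0 MUL=2 MEM=2 BR=0, R=5, W=2
[4] ALU needs rd=2 wr=1: FU; after: ALU=0 MUL=2 MEM=2 BR=0, R=5, W=2
[5] MUL needs rd=1 wr=1: WAW; after: ALU=0 MUL=2 MEM=2 BR=0, R=5, W=2
[6] BR needs rd=2 wr=0: FU; after: ALU=0 MUL=2 MEM=2 BR=0, R=5, W=2

issued = [0, 3]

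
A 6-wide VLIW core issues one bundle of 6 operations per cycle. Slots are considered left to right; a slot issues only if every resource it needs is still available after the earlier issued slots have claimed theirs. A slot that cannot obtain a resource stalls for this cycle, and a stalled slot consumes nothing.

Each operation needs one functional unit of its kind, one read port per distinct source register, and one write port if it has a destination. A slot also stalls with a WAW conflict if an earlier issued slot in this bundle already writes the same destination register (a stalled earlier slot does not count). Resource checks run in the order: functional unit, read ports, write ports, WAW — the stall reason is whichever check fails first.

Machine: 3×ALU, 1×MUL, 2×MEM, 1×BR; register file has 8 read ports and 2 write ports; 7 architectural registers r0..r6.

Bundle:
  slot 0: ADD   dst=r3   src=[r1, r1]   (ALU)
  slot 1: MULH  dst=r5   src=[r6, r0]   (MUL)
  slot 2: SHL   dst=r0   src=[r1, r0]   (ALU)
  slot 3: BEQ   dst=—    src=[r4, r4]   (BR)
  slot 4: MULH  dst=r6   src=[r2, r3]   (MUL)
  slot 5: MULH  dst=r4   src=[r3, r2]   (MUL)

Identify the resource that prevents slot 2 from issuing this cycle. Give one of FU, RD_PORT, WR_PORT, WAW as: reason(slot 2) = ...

reason(slot 2) = WR_PORT

[0] ALU needs rd=1 wr=1: ok; after: ALU=2 MUL=1 MEM=2 BR=1, R=7, W=1
[1] MUL needs rd=2 wr=1: ok; after: ALU=2 MUL=0 MEM=2 BR=1, R=5, W=0
[2] ALU needs rd=2 wr=1: WR_PORT; after: ALU=2 MUL=0 MEM=2 BR=1, R=5, W=0
[3] BR needs rd=1 wr=0: ok; after: ALU=2 MUL=0 MEM=2 BR=0, R=4, W=0
[4] MUL needs rd=2 wr=1: FU; after: ALU=2 MUL=0 MEM=2 BR=0, R=4, W=0
[5] MUL needs rd=2 wr=1: FU; after: ALU=2 MUL=0 MEM=2 BR=0, R=4, W=0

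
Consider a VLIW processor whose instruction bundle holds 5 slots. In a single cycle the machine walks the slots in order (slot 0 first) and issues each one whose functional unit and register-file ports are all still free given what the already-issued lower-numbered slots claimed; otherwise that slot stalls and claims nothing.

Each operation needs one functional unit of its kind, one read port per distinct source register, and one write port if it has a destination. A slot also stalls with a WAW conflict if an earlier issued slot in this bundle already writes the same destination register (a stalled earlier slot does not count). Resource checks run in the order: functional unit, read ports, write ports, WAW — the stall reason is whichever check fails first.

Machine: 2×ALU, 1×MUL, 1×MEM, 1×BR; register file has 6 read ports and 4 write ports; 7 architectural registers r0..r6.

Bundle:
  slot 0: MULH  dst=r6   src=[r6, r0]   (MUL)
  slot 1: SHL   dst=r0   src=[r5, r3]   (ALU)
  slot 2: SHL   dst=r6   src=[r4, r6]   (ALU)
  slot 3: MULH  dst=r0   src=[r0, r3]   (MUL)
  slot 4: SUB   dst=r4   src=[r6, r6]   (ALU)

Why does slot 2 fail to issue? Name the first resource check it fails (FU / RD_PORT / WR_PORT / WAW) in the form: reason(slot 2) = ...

reason(slot 2) = WAW

#0 MUL src=r6,r0 dispatched  <A:2 Mu:0 Ld:1 B:1 rd:4 wr:3>
#1 ALU src=r5,r3 dispatched  <A:1 Mu:0 Ld:1 B:1 rd:2 wr:2>
#2 ALU src=r4,r6 held:WAW  <A:1 Mu:0 Ld:1 B:1 rd:2 wr:2>
#3 MUL src=r0,r3 held:FU  <A:1 Mu:0 Ld:1 B:1 rd:2 wr:2>
#4 ALU src=r6,r6 dispatched  <A:0 Mu:0 Ld:1 B:1 rd:1 wr:1>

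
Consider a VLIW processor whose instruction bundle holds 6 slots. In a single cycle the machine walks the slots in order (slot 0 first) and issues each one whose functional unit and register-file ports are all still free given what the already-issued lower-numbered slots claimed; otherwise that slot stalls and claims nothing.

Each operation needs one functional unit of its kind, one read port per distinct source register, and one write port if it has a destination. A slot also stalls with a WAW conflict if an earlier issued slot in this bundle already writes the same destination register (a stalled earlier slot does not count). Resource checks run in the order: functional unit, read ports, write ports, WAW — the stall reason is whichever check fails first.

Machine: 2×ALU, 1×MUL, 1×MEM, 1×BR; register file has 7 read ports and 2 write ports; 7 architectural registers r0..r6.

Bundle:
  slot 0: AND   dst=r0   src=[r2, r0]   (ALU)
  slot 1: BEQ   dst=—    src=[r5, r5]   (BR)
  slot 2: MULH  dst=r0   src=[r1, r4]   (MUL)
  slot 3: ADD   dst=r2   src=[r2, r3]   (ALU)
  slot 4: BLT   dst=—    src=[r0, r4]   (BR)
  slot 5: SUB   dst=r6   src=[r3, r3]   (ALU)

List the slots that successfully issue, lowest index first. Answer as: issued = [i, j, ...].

issued = [0, 1, 3]

[0] ALU needs rd=2 wr=1: ok; after: ALU=1 MUL=1 MEM=1 BR=1, R=5, W=1
[1] BR needs rd=1 wr=0: ok; after: ALU=1 MUL=1 MEM=1 BR=0, R=4, W=1
[2] MUL needs rd=2 wr=1: WAW; after: ALU=1 MUL=1 MEM=1 BR=0, R=4, W=1
[3] ALU needs rd=2 wr=1: ok; after: ALU=0 MUL=1 MEM=1 BR=0, R=2, W=0
[4] BR needs rd=2 wr=0: FU; after: ALU=0 MUL=1 MEM=1 BR=0, R=2, W=0
[5] ALU needs rd=1 wr=1: FU; after: ALU=0 MUL=1 MEM=1 BR=0, R=2, W=0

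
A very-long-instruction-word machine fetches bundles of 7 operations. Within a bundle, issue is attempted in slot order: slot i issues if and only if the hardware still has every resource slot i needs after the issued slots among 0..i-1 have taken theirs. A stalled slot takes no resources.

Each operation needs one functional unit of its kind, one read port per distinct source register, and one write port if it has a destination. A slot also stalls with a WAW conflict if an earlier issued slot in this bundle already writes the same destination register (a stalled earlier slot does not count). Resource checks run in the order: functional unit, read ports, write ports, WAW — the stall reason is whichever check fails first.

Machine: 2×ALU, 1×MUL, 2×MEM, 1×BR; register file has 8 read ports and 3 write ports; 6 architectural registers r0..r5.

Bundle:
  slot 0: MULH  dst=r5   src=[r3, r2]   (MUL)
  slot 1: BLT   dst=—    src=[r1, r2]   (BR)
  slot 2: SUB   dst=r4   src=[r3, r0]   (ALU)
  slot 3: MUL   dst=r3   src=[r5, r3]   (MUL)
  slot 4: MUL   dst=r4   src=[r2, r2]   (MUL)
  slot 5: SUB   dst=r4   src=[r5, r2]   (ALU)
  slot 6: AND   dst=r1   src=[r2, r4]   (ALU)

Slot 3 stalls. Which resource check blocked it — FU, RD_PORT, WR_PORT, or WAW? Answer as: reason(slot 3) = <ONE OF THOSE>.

reason(slot 3) = FU

(0) want 1×MUL +2rd +1wr — yes → AL2|MU0|ME2|BR1|rd6|wr2
(1) want 1×BR +2rd +0wr — yes → AL2|MU0|ME2|BR0|rd4|wr2
(2) want 1×ALU +2rd +1wr — yes → AL1|MU0|ME2|BR0|rd2|wr1
(3) want 1×MUL +2rd +1wr — FU → AL1|MU0|ME2|BR0|rd2|wr1
(4) want 1×MUL +1rd +1wr — FU → AL1|MU0|ME2|BR0|rd2|wr1
(5) want 1×ALU +2rd +1wr — WAW → AL1|MU0|ME2|BR0|rd2|wr1
(6) want 1×ALU +2rd +1wr — yes → AL0|MU0|ME2|BR0|rd0|wr0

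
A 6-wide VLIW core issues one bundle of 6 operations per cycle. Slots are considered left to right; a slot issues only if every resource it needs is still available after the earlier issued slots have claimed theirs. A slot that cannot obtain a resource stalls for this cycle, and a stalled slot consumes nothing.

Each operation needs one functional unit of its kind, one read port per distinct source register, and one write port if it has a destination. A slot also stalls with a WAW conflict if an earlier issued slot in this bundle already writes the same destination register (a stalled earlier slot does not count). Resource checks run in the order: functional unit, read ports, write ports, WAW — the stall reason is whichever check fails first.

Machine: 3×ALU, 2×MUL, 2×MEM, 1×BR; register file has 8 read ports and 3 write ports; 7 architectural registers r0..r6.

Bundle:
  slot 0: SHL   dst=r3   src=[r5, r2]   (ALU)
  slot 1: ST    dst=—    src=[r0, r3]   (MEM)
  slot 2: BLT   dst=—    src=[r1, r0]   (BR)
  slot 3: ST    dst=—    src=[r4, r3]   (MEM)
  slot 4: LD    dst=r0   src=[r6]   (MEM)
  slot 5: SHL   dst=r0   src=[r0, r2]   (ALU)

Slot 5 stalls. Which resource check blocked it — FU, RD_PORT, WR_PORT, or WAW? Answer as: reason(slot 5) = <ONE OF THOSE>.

slot 0 (ALU): ISSUE — free A2,Mu2,Ld2,B1 rp6 wp2
slot 1 (MEM): ISSUE — free A2,Mu2,Ld1,B1 rp4 wp2
slot 2 (BR): ISSUE — free A2,Mu2,Ld1,B0 rp2 wp2
slot 3 (MEM): ISSUE — free A2,Mu2,Ld0,B0 rp0 wp2
slot 4 (MEM): stall FU — free A2,Mu2,Ld0,B0 rp0 wp2
slot 5 (ALU): stall RD_PORT — free A2,Mu2,Ld0,B0 rp0 wp2

reason(slot 5) = RD_PORT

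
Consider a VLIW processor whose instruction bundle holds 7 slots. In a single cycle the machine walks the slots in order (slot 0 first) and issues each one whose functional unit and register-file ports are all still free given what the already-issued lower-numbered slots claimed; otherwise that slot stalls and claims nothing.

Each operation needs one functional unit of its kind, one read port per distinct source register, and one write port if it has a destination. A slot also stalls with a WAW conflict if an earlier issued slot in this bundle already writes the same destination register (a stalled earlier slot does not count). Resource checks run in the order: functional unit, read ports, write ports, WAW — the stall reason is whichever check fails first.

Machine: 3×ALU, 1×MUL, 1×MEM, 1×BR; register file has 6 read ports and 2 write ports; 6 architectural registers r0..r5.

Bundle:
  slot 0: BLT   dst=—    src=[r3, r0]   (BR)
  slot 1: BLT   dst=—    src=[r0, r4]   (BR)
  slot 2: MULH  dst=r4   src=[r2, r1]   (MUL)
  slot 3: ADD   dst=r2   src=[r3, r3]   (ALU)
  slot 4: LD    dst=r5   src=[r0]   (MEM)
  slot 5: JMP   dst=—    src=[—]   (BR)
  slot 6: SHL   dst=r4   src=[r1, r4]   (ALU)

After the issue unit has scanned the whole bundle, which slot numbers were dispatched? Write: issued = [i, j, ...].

issued = [0, 2, 3]

[0] BR needs rd=2 wr=0: ok; after: ALU=3 MUL=1 MEM=1 BR=0, R=4, W=2
[1] BR needs rd=2 wr=0: FU; after: ALU=3 MUL=1 MEM=1 BR=0, R=4, W=2
[2] MUL needs rd=2 wr=1: ok; after: ALU=3 MUL=0 MEM=1 BR=0, R=2, W=1
[3] ALU needs rd=1 wr=1: ok; after: ALU=2 MUL=0 MEM=1 BR=0, R=1, W=0
[4] MEM needs rd=1 wr=1: WR_PORT; after: ALU=2 MUL=0 MEM=1 BR=0, R=1, W=0
[5] BR needs rd=0 wr=0: FU; after: ALU=2 MUL=0 MEM=1 BR=0, R=1, W=0
[6] ALU needs rd=2 wr=1: RD_PORT; after: ALU=2 MUL=0 MEM=1 BR=0, R=1, W=0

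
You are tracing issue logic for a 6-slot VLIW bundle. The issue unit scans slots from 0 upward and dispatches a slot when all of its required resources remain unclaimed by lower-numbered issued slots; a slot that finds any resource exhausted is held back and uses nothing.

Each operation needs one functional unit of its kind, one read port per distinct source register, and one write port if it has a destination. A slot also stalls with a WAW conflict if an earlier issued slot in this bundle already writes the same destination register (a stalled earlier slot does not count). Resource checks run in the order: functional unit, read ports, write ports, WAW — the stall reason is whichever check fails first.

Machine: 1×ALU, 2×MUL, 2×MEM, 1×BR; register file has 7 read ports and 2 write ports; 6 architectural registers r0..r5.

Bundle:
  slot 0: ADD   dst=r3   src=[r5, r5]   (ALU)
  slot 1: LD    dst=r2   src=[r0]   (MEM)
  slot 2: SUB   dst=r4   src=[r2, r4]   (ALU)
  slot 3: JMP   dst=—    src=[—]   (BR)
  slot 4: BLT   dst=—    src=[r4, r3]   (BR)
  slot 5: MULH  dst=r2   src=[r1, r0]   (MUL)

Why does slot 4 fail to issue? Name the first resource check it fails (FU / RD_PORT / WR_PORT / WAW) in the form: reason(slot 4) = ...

reason(slot 4) = FU

(0) want 1×ALU +1rd +1wr — yes → AL0|MU2|ME2|BR1|rd6|wr1
(1) want 1×MEM +1rd +1wr — yes → AL0|MU2|ME1|BR1|rd5|wr0
(2) want 1×ALU +2rd +1wr — FU → AL0|MU2|ME1|BR1|rd5|wr0
(3) want 1×BR +0rd +0wr — yes → AL0|MU2|ME1|BR0|rd5|wr0
(4) want 1×BR +2rd +0wr — FU → AL0|MU2|ME1|BR0|rd5|wr0
(5) want 1×MUL +2rd +1wr — WR_PORT → AL0|MU2|ME1|BR0|rd5|wr0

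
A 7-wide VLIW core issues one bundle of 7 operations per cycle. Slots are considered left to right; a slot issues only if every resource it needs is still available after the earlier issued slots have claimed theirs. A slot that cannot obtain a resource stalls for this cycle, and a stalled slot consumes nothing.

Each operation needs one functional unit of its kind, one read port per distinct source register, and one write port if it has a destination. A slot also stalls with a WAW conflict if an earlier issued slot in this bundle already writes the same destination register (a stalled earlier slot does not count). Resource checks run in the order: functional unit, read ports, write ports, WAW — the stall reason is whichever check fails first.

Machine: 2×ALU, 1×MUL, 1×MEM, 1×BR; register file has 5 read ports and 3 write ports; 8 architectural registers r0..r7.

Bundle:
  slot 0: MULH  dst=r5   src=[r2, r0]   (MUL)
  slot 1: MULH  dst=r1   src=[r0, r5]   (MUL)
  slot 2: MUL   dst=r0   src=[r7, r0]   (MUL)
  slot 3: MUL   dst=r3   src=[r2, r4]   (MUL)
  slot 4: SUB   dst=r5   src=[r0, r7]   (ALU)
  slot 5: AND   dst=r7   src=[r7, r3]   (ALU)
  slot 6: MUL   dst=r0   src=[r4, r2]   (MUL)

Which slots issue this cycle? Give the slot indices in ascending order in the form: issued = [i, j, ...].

slot 0 (MUL): ISSUE — free A2,Mu0,Ld1,B1 rp3 wp2
slot 1 (MUL): stall FU — free A2,Mu0,Ld1,B1 rp3 wp2
slot 2 (MUL): stall FU — free A2,Mu0,Ld1,B1 rp3 wp2
slot 3 (MUL): stall FU — free A2,Mu0,Ld1,B1 rp3 wp2
slot 4 (ALU): stall WAW — free A2,Mu0,Ld1,B1 rp3 wp2
slot 5 (ALU): ISSUE — free A1,Mu0,Ld1,B1 rp1 wp1
slot 6 (MUL): stall FU — free A1,Mu0,Ld1,B1 rp1 wp1

issued = [0, 5]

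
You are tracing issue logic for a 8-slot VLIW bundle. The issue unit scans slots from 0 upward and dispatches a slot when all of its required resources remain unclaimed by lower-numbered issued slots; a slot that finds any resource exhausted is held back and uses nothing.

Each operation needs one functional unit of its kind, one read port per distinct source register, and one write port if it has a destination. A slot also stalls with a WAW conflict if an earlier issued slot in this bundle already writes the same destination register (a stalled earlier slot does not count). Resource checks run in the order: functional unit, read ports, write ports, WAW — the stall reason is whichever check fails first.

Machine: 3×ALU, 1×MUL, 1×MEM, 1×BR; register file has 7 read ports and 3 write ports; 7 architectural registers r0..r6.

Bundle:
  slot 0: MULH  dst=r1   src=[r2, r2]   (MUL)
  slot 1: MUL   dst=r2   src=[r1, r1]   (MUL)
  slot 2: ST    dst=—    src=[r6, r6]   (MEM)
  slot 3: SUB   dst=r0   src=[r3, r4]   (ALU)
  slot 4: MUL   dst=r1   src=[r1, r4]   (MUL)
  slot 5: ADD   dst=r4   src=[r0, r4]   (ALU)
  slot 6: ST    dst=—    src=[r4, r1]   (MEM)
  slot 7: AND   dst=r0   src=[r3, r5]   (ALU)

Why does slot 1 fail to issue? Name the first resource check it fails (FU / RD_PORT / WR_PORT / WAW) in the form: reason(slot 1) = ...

reason(slot 1) = FU

  0. MUL→r1 ⇒ go  {3A/0Mu/1Ld/1B | 6r 2w}
  1. MUL→r2 ⇒ no(FU)  {3A/0Mu/1Ld/1B | 6r 2w}
  2. MEM ⇒ go  {3A/0Mu/0Ld/1B | 5r 2w}
  3. ALU→r0 ⇒ go  {2A/0Mu/0Ld/1B | 3r 1w}
  4. MUL→r1 ⇒ no(FU)  {2A/0Mu/0Ld/1B | 3r 1w}
  5. ALU→r4 ⇒ go  {1A/0Mu/0Ld/1B | 1r 0w}
  6. MEM ⇒ no(FU)  {1A/0Mu/0Ld/1B | 1r 0w}
  7. ALU→r0 ⇒ no(RD_PORT)  {1A/0Mu/0Ld/1B | 1r 0w}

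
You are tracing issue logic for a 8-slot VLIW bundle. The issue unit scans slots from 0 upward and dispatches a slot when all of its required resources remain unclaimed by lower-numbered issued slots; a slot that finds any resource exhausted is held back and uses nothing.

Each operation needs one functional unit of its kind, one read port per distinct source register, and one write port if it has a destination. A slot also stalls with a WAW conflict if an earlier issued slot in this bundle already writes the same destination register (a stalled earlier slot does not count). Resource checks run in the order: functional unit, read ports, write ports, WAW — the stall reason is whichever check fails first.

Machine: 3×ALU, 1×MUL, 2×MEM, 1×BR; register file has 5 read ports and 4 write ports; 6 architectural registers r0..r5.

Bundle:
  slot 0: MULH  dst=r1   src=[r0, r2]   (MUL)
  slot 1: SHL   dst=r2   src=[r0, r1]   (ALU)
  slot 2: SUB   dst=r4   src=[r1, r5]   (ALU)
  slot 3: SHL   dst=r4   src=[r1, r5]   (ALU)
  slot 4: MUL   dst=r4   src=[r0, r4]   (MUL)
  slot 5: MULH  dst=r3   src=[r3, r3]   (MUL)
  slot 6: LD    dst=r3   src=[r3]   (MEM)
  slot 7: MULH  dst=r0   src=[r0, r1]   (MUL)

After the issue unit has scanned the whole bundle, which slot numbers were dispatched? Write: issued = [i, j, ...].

slot 0 (MUL): ISSUE — free A3,Mu0,Ld2,B1 rp3 wp3
slot 1 (ALU): ISSUE — free A2,Mu0,Ld2,B1 rp1 wp2
slot 2 (ALU): stall RD_PORT — free A2,Mu0,Ld2,B1 rp1 wp2
slot 3 (ALU): stall RD_PORT — free A2,Mu0,Ld2,B1 rp1 wp2
slot 4 (MUL): stall FU — free A2,Mu0,Ld2,B1 rp1 wp2
slot 5 (MUL): stall FU — free A2,Mu0,Ld2,B1 rp1 wp2
slot 6 (MEM): ISSUE — free A2,Mu0,Ld1,B1 rp0 wp1
slot 7 (MUL): stall FU — free A2,Mu0,Ld1,B1 rp0 wp1

issued = [0, 1, 6]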